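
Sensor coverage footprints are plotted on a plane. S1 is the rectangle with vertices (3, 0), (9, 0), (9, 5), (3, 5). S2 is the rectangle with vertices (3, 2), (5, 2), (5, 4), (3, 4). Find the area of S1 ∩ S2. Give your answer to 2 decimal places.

|S1∩S2|: x∈[3,5], y∈[2,4] → 2·2 = 4.

4.00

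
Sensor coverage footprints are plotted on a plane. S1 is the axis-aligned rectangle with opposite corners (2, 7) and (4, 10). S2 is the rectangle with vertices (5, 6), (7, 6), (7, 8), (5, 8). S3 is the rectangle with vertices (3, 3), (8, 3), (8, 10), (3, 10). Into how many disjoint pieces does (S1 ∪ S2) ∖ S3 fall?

1

(S1 ∪ S2) ∖ S3 is a single connected region.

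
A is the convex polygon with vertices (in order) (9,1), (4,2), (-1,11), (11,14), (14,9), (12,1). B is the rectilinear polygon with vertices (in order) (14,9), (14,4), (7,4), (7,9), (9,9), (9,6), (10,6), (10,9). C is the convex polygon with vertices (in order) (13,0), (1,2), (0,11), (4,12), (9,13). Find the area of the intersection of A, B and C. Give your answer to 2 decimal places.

17.00

The intersection is the polygon with vertices (7,4), (7,9), (9,9), (9,6), (10,6), (10,9), (10.231,9), (11.769,4).
By the shoelace formula its area is 17.00.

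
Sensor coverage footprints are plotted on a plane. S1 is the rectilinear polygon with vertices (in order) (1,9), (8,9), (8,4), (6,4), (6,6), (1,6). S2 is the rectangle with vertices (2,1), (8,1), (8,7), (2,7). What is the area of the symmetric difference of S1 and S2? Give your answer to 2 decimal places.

41.00

|S1| = 25, |S2| = 36, |S1∩S2| = 10.
|S1 △ S2| = |S1| + |S2| − 2·|S1∩S2| = 25 + 36 − 20 = 41.00.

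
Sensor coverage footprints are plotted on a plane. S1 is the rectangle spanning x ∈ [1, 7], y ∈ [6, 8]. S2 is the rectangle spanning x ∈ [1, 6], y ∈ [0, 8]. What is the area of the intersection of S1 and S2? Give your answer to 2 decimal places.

10.00

|S1∩S2|: x∈[1,6], y∈[6,8] → 5·2 = 10.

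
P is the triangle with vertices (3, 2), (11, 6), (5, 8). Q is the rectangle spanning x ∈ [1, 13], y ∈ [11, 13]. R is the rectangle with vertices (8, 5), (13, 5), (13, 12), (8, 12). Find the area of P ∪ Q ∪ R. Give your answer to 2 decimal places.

70.50

By inclusion–exclusion:
Individual areas: |P| = 20, |Q| = 24, |R| = 35.
|P∩Q| = 0.
|P∩R| = 3.5.
|Q∩R|: x∈[8,13], y∈[11,12] → 5·1 = 5.
|P∩Q∩R| = 0.
|P ∪ Q ∪ R| = 79 − 8.5 + 0 = 70.50.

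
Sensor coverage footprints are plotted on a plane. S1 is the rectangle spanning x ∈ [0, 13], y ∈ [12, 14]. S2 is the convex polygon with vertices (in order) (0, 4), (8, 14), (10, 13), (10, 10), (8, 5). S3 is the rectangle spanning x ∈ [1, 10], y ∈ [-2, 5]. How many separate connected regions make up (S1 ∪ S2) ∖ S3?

(S1 ∪ S2) ∖ S3 is a single connected region.

1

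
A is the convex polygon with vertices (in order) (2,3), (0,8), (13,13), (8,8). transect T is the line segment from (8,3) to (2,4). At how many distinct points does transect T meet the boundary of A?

1

The segment meets the boundary at (3,3.833).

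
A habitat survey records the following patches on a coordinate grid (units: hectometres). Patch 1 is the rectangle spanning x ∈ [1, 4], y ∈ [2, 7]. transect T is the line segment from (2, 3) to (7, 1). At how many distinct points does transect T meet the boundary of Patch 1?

1

The segment meets the boundary at (4,2.2).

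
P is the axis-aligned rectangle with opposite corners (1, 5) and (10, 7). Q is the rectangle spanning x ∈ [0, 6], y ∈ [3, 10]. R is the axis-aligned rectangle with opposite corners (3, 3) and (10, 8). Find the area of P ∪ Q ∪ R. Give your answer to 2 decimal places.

By inclusion–exclusion:
Individual areas: |P| = 18, |Q| = 42, |R| = 35.
|P∩Q|: x∈[1,6], y∈[5,7] → 5·2 = 10.
|P∩R|: x∈[3,10], y∈[5,7] → 7·2 = 14.
|Q∩R|: x∈[3,6], y∈[3,8] → 3·5 = 15.
|P∩Q∩R| = 6.
|P ∪ Q ∪ R| = 95 − 39 + 6 = 62.00.

62.00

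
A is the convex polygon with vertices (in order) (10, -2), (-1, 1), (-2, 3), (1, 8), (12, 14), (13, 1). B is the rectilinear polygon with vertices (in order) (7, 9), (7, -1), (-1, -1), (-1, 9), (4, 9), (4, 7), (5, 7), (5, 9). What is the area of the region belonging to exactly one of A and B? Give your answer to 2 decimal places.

|A| = 150, |B| = 78, |A∩B| = 64.4167.
|A △ B| = |A| + |B| − 2·|A∩B| = 150 + 78 − 128.8333 = 99.17.

99.17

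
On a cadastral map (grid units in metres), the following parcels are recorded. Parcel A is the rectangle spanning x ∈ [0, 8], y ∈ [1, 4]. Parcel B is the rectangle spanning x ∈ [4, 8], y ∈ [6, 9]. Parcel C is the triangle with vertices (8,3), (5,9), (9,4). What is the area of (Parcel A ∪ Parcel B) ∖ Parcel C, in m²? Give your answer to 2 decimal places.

34.40

|Parcel A ∪ Parcel B| = 36.
|(Parcel A ∪ Parcel B) ∩ Parcel C| = 1.6.
|(Parcel A ∪ Parcel B) ∖ Parcel C| = 36 − 1.6 = 34.40.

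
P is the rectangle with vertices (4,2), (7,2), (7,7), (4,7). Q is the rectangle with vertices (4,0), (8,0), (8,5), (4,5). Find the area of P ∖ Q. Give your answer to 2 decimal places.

6.00

|P∩Q|: x∈[4,7], y∈[2,5] → 3·3 = 9.
|P| = 15.
|P ∖ Q| = |P| − |P∩Q| = 15 − 9 = 6.00.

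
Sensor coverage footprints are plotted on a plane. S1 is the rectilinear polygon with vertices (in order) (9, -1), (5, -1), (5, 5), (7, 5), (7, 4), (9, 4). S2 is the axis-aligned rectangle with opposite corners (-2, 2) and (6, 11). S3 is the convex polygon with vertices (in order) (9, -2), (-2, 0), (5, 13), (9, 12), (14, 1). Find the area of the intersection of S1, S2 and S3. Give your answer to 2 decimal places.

The intersection is the polygon with vertices (6,5), (6,2), (5,2), (5,5).
By the shoelace formula its area is 3.00.

3.00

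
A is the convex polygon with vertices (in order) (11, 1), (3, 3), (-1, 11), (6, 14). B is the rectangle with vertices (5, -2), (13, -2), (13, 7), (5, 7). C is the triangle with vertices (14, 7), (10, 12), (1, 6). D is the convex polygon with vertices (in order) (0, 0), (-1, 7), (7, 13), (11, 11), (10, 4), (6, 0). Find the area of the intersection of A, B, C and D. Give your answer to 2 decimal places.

2.06

The intersection is the polygon with vertices (8.692,7), (8.845,6.603), (5,6.308), (5,7).
By the shoelace formula its area is 2.06.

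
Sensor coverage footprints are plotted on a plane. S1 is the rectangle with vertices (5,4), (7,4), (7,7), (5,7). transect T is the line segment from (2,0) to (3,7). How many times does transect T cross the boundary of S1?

The segment lies entirely outside S1 and never meets its boundary.

0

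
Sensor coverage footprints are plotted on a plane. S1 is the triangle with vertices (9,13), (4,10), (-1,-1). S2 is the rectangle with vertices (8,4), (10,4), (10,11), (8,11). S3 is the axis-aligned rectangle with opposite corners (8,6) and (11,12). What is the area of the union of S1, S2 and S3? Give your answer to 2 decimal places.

41.94

By inclusion–exclusion:
Individual areas: |S1| = 20, |S2| = 14, |S3| = 18.
|S1∩S2| = 0.
|S1∩S3| = 0.0571.
|S2∩S3|: x∈[8,10], y∈[6,11] → 2·5 = 10.
|S1∩S2∩S3| = 0.
|S1 ∪ S2 ∪ S3| = 52 − 10.0571 + 0 = 41.94.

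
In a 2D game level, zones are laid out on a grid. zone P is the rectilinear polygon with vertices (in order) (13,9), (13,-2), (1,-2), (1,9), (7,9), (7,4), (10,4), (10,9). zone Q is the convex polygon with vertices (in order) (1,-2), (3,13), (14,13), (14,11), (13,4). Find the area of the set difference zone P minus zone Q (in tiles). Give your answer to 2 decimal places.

|zone P| = 117, |zone P∩zone Q| = 72.9333.
|zone P ∖ zone Q| = |zone P| − |zone P∩zone Q| = 117 − 72.9333 = 44.07.

44.07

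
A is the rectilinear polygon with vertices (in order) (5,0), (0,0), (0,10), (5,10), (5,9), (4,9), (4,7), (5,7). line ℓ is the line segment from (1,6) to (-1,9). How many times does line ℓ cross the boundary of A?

1

The segment meets the boundary at (0,7.5).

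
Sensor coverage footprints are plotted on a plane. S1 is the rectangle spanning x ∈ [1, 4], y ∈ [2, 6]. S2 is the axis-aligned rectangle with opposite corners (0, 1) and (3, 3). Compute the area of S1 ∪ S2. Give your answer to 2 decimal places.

16.00

By inclusion–exclusion:
Individual areas: |S1| = 12, |S2| = 6.
|S1∩S2|: x∈[1,3], y∈[2,3] → 2·1 = 2.
|S1 ∪ S2| = 18 − 2 = 16.00.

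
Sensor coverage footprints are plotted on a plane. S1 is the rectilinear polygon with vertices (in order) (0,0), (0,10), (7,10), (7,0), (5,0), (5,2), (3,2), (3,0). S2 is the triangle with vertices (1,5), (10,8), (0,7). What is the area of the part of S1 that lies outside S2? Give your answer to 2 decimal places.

56.55

|S1| = 66, |S1∩S2| = 9.45.
|S1 ∖ S2| = |S1| − |S1∩S2| = 66 − 9.45 = 56.55.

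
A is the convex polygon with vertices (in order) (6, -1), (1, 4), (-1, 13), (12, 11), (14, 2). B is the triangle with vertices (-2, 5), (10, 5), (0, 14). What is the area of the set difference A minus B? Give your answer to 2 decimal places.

96.22

|A| = 140.5, |A∩B| = 44.2843.
|A ∖ B| = |A| − |A∩B| = 140.5 − 44.2843 = 96.22.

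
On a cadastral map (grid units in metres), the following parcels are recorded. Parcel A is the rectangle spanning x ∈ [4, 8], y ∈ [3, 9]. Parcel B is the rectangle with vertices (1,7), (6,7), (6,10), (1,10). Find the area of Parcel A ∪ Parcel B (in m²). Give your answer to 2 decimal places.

By inclusion–exclusion:
Individual areas: |Parcel A| = 24, |Parcel B| = 15.
|Parcel A∩Parcel B|: x∈[4,6], y∈[7,9] → 2·2 = 4.
|Parcel A ∪ Parcel B| = 39 − 4 = 35.00.

35.00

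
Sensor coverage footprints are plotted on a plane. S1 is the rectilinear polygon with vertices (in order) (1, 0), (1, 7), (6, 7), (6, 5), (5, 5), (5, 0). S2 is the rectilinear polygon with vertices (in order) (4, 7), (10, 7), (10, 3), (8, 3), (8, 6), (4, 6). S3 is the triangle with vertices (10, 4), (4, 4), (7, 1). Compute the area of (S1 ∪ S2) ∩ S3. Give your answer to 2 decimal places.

2.00

|S1 ∪ S2| = 40.
|(S1 ∪ S2) ∩ S3| = 2.00.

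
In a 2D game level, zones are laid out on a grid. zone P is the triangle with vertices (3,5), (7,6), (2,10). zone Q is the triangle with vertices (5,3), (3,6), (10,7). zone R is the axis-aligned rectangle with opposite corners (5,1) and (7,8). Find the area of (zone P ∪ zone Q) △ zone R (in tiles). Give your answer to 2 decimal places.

|zone P ∪ zone Q| = 19.316.
|(zone P ∪ zone Q) ∩ zone R| = 6.1732.
|(zone P ∪ zone Q) △ zone R| = 19.316 + 14 − 12.3463 = 20.97.

20.97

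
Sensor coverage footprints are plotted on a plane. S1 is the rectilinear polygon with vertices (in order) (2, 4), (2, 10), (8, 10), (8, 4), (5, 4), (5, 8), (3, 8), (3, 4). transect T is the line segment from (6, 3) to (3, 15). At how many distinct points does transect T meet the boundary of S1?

The segment meets the boundary at (4.25,10), (4.75,8), (5,7), (5.75,4).

4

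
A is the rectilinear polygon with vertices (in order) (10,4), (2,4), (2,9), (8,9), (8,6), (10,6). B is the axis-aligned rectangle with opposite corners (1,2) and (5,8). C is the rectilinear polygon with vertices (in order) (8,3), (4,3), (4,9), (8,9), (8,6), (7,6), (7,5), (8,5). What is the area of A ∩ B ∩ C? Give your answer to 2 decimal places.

4.00

The intersection is the polygon with vertices (5,8), (5,4), (4,4), (4,8).
By the shoelace formula its area is 4.00.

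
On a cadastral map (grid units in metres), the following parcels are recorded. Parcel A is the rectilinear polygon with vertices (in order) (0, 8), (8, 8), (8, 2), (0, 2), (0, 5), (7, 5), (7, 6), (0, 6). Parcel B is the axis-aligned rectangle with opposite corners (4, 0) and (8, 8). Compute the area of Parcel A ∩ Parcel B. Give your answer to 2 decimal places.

The intersection is the polygon with vertices (8,8), (8,2), (4,2), (4,5), (7,5), (7,6), (4,6), (4,8).
By the shoelace formula its area is 21.00.

21.00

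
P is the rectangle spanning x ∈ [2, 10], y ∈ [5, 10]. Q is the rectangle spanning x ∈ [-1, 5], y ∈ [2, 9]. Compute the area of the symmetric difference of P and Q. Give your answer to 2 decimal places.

58.00

|P∩Q|: x∈[2,5], y∈[5,9] → 3·4 = 12.
|P △ Q| = |P| + |Q| − 2·|P∩Q| = 40 + 42 − 24 = 58.00.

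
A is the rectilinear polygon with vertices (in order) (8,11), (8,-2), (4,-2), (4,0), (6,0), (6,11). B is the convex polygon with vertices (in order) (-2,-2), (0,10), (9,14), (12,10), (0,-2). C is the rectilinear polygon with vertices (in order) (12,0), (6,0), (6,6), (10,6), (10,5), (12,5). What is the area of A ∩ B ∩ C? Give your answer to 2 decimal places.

2.00

The intersection is the polygon with vertices (6,4), (6,6), (8,6).
By the shoelace formula its area is 2.00.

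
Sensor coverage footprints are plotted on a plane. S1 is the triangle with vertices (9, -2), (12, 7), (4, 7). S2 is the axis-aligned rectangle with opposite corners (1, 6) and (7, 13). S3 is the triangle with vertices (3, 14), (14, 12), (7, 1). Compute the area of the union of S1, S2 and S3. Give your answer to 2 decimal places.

By inclusion–exclusion:
Individual areas: |S1| = 36, |S2| = 42, |S3| = 67.5.
|S1∩S2| = 2.7222.
|S1∩S3| = 16.8155.
|S2∩S3| = 18.3077.
|S1∩S2∩S3| = 1.6923.
|S1 ∪ S2 ∪ S3| = 145.5 − 37.8454 + 1.6923 = 109.35.

109.35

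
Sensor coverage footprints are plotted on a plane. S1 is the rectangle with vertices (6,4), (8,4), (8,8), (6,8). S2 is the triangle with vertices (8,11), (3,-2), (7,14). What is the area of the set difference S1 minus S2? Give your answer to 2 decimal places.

|S1| = 8, |S1∩S2| = 0.9308.
|S1 ∖ S2| = |S1| − |S1∩S2| = 8 − 0.9308 = 7.07.

7.07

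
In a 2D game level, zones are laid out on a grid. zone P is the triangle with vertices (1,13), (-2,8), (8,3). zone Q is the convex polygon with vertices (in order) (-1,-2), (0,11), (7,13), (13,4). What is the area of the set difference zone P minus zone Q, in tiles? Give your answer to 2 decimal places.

|zone P| = 32.5, |zone P∩zone Q| = 26.8783.
|zone P ∖ zone Q| = |zone P| − |zone P∩zone Q| = 32.5 − 26.8783 = 5.62.

5.62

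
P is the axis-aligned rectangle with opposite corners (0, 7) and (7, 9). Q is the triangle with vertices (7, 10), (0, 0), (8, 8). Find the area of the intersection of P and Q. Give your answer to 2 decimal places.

The intersection is the polygon with vertices (7,9), (7,7), (4.9,7), (6.3,9).
By the shoelace formula its area is 2.80.

2.80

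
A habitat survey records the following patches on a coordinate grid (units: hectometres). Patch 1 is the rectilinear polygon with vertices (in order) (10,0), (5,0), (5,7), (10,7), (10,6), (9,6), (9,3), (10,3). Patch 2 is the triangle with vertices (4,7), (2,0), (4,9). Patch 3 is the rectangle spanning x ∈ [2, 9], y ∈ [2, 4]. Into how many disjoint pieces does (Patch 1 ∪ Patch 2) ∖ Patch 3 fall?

4

(Patch 1 ∪ Patch 2) ∖ Patch 3 splits into 4 disjoint pieces (area 11, area 13, area 1.4921, area 0.127).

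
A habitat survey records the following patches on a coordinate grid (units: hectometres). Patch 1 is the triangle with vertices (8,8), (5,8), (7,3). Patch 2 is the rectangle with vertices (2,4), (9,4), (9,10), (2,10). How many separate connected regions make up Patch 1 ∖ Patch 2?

Patch 1 ∖ Patch 2 is a single connected region.

1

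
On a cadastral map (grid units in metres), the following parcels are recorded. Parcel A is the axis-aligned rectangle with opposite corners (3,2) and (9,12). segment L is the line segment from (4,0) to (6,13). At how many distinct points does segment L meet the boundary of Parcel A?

The segment meets the boundary at (5.846,12), (4.308,2).

2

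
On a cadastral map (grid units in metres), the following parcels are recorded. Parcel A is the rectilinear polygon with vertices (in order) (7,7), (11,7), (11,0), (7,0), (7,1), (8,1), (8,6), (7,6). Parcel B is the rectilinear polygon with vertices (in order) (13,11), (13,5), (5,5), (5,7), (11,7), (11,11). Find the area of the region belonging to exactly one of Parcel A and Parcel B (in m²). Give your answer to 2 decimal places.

|Parcel A| = 23, |Parcel B| = 24, |Parcel A∩Parcel B| = 7.
|Parcel A △ Parcel B| = |Parcel A| + |Parcel B| − 2·|Parcel A∩Parcel B| = 23 + 24 − 14 = 33.00.

33.00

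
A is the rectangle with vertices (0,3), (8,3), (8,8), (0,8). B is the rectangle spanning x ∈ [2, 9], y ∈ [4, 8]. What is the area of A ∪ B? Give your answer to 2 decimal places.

By inclusion–exclusion:
Individual areas: |A| = 40, |B| = 28.
|A∩B|: x∈[2,8], y∈[4,8] → 6·4 = 24.
|A ∪ B| = 68 − 24 = 44.00.

44.00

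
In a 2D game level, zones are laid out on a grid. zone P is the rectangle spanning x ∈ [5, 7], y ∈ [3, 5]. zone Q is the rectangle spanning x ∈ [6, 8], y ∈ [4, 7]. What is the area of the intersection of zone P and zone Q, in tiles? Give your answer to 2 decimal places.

1.00

|zone P∩zone Q|: x∈[6,7], y∈[4,5] → 1·1 = 1.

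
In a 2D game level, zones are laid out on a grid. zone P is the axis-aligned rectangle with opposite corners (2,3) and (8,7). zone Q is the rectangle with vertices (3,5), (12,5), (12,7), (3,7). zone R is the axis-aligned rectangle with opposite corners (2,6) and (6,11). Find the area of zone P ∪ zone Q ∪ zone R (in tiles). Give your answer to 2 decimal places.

By inclusion–exclusion:
Individual areas: |zone P| = 24, |zone Q| = 18, |zone R| = 20.
|zone P∩zone Q|: x∈[3,8], y∈[5,7] → 5·2 = 10.
|zone P∩zone R|: x∈[2,6], y∈[6,7] → 4·1 = 4.
|zone Q∩zone R|: x∈[3,6], y∈[6,7] → 3·1 = 3.
|zone P∩zone Q∩zone R| = 3.
|zone P ∪ zone Q ∪ zone R| = 62 − 17 + 3 = 48.00.

48.00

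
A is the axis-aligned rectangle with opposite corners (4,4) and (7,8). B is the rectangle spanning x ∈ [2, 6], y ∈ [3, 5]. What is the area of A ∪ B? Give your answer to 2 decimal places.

By inclusion–exclusion:
Individual areas: |A| = 12, |B| = 8.
|A∩B|: x∈[4,6], y∈[4,5] → 2·1 = 2.
|A ∪ B| = 20 − 2 = 18.00.

18.00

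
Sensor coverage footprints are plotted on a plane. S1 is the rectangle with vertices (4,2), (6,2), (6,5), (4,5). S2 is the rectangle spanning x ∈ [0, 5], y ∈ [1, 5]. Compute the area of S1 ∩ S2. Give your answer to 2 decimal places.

|S1∩S2|: x∈[4,5], y∈[2,5] → 1·3 = 3.

3.00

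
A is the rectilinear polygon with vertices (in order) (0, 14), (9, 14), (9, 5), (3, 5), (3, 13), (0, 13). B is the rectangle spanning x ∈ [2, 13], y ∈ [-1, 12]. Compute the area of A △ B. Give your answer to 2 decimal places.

|A| = 57, |B| = 143, |A∩B| = 42.
|A △ B| = |A| + |B| − 2·|A∩B| = 57 + 143 − 84 = 116.00.

116.00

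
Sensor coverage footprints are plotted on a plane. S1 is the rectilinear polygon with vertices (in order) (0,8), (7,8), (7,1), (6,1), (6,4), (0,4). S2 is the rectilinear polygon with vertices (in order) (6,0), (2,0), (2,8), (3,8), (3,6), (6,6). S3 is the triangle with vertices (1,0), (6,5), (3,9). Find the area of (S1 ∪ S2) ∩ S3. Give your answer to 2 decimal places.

15.29

The region (S1 ∪ S2) ∩ S3 is the polygon with vertices (3,8), (3.75,8), (6,5), (2,1), (2,4), (1.889,4), (2.778,8).
By the shoelace formula its area is 15.29.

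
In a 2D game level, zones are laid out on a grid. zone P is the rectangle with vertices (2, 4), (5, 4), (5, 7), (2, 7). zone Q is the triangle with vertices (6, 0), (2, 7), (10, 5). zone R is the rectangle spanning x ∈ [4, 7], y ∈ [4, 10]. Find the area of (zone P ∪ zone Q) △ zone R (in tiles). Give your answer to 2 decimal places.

31.70

|zone P ∪ zone Q| = 27.6964.
|(zone P ∪ zone Q) ∩ zone R| = 7.
|(zone P ∪ zone Q) △ zone R| = 27.6964 + 18 − 14 = 31.70.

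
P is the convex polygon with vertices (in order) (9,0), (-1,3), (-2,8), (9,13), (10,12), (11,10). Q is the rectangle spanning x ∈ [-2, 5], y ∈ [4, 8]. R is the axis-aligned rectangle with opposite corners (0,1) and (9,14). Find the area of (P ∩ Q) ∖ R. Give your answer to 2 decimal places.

6.40

|P ∩ Q| = 26.4.
|(P ∩ Q) ∩ R| = 20.
|(P ∩ Q) ∖ R| = 26.4 − 20 = 6.40.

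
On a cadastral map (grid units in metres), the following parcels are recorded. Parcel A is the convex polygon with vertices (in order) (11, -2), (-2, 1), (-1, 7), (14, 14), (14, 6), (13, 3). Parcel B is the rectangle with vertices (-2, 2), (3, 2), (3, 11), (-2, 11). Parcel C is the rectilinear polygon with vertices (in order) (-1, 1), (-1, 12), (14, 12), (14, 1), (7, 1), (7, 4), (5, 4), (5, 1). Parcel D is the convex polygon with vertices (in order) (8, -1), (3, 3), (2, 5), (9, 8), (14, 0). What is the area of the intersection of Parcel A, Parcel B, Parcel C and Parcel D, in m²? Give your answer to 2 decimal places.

The intersection is the polygon with vertices (3,3), (2,5), (3,5.429).
By the shoelace formula its area is 1.21.

1.21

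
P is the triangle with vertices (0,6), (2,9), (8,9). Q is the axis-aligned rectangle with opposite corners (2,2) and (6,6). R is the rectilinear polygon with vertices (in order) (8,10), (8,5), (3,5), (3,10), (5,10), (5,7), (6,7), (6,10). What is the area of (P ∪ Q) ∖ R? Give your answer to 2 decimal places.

18.25

|P ∪ Q| = 25.
|(P ∪ Q) ∩ R| = 6.75.
|(P ∪ Q) ∖ R| = 25 − 6.75 = 18.25.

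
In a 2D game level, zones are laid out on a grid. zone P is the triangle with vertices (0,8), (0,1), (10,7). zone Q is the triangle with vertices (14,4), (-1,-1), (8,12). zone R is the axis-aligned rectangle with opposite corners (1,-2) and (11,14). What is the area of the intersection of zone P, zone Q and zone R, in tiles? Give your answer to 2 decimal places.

The intersection is the polygon with vertices (1,1.6), (1,1.889), (4.892,7.511), (10,7).
By the shoelace formula its area is 16.65.

16.65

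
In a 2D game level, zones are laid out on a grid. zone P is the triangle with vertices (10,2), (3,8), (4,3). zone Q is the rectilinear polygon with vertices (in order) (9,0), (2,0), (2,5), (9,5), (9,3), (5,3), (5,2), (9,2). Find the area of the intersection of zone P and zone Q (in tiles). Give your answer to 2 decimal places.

7.82

The intersection is the polygon with vertices (8.833,3), (5,3), (5,2.833), (4,3), (3.6,5), (6.5,5).
By the shoelace formula its area is 7.82.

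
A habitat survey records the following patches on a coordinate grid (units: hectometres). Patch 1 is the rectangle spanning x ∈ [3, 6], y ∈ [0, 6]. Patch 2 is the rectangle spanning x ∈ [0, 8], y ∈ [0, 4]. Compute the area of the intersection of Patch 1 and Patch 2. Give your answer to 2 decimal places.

|Patch 1∩Patch 2|: x∈[3,6], y∈[0,4] → 3·4 = 12.

12.00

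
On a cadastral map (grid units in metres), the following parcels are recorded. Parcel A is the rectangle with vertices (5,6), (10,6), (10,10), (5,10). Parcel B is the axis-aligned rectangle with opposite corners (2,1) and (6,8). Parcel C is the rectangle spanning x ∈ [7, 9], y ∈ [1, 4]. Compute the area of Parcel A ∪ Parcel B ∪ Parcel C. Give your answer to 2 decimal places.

By inclusion–exclusion:
Individual areas: |Parcel A| = 20, |Parcel B| = 28, |Parcel C| = 6.
|Parcel A∩Parcel B|: x∈[5,6], y∈[6,8] → 1·2 = 2.
|Parcel A∩Parcel C| = 0 (no overlap).
|Parcel B∩Parcel C| = 0 (no overlap).
|Parcel A∩Parcel B∩Parcel C| = 0.
|Parcel A ∪ Parcel B ∪ Parcel C| = 54 − 2 + 0 = 52.00.

52.00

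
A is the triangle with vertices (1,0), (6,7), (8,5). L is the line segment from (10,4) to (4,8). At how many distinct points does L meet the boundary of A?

2

The segment meets the boundary at (5.839,6.774), (7,6).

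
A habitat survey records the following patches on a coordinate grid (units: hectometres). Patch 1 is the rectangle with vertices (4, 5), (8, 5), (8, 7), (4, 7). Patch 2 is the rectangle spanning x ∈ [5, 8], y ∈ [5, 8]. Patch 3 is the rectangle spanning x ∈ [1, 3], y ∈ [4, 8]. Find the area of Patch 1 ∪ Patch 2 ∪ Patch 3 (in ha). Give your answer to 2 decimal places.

19.00

By inclusion–exclusion:
Individual areas: |Patch 1| = 8, |Patch 2| = 9, |Patch 3| = 8.
|Patch 1∩Patch 2|: x∈[5,8], y∈[5,7] → 3·2 = 6.
|Patch 1∩Patch 3| = 0 (no overlap).
|Patch 2∩Patch 3| = 0 (no overlap).
|Patch 1∩Patch 2∩Patch 3| = 0.
|Patch 1 ∪ Patch 2 ∪ Patch 3| = 25 − 6 + 0 = 19.00.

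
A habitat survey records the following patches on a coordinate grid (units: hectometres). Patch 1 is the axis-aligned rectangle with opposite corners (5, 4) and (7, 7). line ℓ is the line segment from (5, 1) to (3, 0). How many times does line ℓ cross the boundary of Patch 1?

The segment lies entirely outside Patch 1 and never meets its boundary.

0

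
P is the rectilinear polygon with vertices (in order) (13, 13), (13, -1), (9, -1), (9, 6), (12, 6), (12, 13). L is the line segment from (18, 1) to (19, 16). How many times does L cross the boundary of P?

The segment lies entirely outside P and never meets its boundary.

0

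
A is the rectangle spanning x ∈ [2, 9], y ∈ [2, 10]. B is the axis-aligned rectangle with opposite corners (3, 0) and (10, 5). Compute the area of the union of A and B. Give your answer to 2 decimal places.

By inclusion–exclusion:
Individual areas: |A| = 56, |B| = 35.
|A∩B|: x∈[3,9], y∈[2,5] → 6·3 = 18.
|A ∪ B| = 91 − 18 = 73.00.

73.00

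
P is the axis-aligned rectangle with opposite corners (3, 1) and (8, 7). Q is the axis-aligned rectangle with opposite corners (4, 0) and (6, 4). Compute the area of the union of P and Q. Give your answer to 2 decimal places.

32.00

By inclusion–exclusion:
Individual areas: |P| = 30, |Q| = 8.
|P∩Q|: x∈[4,6], y∈[1,4] → 2·3 = 6.
|P ∪ Q| = 38 − 6 = 32.00.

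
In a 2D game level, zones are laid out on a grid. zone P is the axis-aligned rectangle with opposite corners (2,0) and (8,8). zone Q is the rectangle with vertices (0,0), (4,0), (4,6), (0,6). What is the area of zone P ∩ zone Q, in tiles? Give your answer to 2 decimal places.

12.00

|zone P∩zone Q|: x∈[2,4], y∈[0,6] → 2·6 = 12.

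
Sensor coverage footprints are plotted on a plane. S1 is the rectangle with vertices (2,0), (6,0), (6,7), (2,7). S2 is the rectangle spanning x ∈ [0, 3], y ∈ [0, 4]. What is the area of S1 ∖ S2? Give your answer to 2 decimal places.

|S1∩S2|: x∈[2,3], y∈[0,4] → 1·4 = 4.
|S1| = 28.
|S1 ∖ S2| = |S1| − |S1∩S2| = 28 − 4 = 24.00.

24.00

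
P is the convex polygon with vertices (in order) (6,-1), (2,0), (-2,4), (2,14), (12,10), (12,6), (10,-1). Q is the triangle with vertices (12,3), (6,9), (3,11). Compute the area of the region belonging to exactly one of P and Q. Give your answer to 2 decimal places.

|P| = 149, |Q| = 3, |P∩Q| = 2.9747.
|P △ Q| = |P| + |Q| − 2·|P∩Q| = 149 + 3 − 5.9494 = 146.05.

146.05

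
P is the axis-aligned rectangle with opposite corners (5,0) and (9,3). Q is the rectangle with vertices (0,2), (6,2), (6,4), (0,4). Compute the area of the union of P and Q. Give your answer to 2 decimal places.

By inclusion–exclusion:
Individual areas: |P| = 12, |Q| = 12.
|P∩Q|: x∈[5,6], y∈[2,3] → 1·1 = 1.
|P ∪ Q| = 24 − 1 = 23.00.

23.00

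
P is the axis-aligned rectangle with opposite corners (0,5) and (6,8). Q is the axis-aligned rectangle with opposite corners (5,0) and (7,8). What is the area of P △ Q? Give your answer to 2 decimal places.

28.00

|P∩Q|: x∈[5,6], y∈[5,8] → 1·3 = 3.
|P △ Q| = |P| + |Q| − 2·|P∩Q| = 18 + 16 − 6 = 28.00.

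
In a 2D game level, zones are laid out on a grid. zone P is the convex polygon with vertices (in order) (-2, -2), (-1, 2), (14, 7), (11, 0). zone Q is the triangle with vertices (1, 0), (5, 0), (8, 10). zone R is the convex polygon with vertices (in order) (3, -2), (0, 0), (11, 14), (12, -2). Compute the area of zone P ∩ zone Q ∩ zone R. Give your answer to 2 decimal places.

The intersection is the polygon with vertices (5,0), (1,0), (3.435,3.478), (6.333,4.444).
By the shoelace formula its area is 12.75.

12.75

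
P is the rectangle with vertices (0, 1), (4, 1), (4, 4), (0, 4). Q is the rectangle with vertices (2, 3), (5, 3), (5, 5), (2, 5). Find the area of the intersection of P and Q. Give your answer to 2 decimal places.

|P∩Q|: x∈[2,4], y∈[3,4] → 2·1 = 2.

2.00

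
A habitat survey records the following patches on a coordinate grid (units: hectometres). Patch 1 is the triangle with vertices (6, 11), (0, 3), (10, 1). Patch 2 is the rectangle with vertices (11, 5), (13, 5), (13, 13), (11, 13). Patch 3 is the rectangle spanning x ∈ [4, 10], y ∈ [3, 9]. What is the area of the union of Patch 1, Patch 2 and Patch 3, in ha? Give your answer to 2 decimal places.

74.17

By inclusion–exclusion:
Individual areas: |Patch 1| = 46, |Patch 2| = 16, |Patch 3| = 36.
|Patch 1∩Patch 2| = 0.
|Patch 1∩Patch 3| = 23.8333.
|Patch 2∩Patch 3| = 0 (no overlap).
|Patch 1∩Patch 2∩Patch 3| = 0.
|Patch 1 ∪ Patch 2 ∪ Patch 3| = 98 − 23.8333 + 0 = 74.17.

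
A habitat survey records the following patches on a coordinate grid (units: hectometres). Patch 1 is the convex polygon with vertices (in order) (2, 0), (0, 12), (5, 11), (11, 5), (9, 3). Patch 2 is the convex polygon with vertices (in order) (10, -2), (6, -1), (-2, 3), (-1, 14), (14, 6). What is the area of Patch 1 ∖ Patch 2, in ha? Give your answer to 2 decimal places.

|Patch 1| = 75, |Patch 1∩Patch 2| = 74.2678.
|Patch 1 ∖ Patch 2| = |Patch 1| − |Patch 1∩Patch 2| = 75 − 74.2678 = 0.73.

0.73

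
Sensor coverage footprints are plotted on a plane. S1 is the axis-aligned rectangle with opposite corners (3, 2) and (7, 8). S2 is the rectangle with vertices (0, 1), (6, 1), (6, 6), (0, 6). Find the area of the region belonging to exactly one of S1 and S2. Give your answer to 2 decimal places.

|S1∩S2|: x∈[3,6], y∈[2,6] → 3·4 = 12.
|S1 △ S2| = |S1| + |S2| − 2·|S1∩S2| = 24 + 30 − 24 = 30.00.

30.00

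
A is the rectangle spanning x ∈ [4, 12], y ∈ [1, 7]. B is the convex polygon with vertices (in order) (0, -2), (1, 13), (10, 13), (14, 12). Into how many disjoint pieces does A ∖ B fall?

A ∖ B is a single connected region.

1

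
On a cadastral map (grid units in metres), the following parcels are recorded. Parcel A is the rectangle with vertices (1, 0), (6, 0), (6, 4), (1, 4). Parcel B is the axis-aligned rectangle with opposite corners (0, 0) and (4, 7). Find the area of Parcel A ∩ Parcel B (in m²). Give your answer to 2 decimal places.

|Parcel A∩Parcel B|: x∈[1,4], y∈[0,4] → 3·4 = 12.

12.00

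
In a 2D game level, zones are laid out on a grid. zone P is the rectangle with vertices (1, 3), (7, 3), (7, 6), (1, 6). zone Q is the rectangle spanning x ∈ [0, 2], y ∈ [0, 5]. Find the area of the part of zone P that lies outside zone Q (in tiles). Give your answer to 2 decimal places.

16.00

|zone P∩zone Q|: x∈[1,2], y∈[3,5] → 1·2 = 2.
|zone P| = 18.
|zone P ∖ zone Q| = |zone P| − |zone P∩zone Q| = 18 − 2 = 16.00.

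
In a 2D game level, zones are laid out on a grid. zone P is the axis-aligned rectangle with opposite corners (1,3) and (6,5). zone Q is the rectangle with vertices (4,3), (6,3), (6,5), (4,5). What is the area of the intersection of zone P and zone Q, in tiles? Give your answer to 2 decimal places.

|zone P∩zone Q|: x∈[4,6], y∈[3,5] → 2·2 = 4.

4.00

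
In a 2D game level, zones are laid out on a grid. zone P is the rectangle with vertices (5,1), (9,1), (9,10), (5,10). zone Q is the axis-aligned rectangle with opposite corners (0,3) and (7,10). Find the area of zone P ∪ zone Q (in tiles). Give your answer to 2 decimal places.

By inclusion–exclusion:
Individual areas: |zone P| = 36, |zone Q| = 49.
|zone P∩zone Q|: x∈[5,7], y∈[3,10] → 2·7 = 14.
|zone P ∪ zone Q| = 85 − 14 = 71.00.

71.00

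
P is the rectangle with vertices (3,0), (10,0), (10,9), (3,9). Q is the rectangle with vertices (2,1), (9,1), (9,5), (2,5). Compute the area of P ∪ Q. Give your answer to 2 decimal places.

By inclusion–exclusion:
Individual areas: |P| = 63, |Q| = 28.
|P∩Q|: x∈[3,9], y∈[1,5] → 6·4 = 24.
|P ∪ Q| = 91 − 24 = 67.00.

67.00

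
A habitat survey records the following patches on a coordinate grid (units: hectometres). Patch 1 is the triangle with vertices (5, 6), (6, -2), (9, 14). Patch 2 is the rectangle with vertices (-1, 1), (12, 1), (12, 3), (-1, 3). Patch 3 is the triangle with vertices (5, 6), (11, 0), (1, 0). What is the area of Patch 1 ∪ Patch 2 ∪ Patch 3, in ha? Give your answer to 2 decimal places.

By inclusion–exclusion:
Individual areas: |Patch 1| = 20, |Patch 2| = 26, |Patch 3| = 30.
|Patch 1∩Patch 2| = 2.5.
|Patch 1∩Patch 3| = 6.7434.
|Patch 2∩Patch 3| = 13.3333.
|Patch 1∩Patch 2∩Patch 3| = 2.5.
|Patch 1 ∪ Patch 2 ∪ Patch 3| = 76 − 22.5768 + 2.5 = 55.92.

55.92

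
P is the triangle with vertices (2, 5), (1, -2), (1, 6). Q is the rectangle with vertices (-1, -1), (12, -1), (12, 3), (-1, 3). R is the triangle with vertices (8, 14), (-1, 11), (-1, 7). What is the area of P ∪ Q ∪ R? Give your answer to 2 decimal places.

72.29

By inclusion–exclusion:
Individual areas: |P| = 4, |Q| = 52, |R| = 18.
|P∩Q| = 1.7143.
|P∩R| = 0.
|Q∩R| = 0.
|P∩Q∩R| = 0.
|P ∪ Q ∪ R| = 74 − 1.7143 + 0 = 72.29.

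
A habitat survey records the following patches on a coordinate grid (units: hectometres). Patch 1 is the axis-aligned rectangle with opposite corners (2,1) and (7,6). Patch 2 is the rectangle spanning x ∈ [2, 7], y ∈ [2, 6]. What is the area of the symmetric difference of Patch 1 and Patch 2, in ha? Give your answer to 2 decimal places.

|Patch 1∩Patch 2|: x∈[2,7], y∈[2,6] → 5·4 = 20.
|Patch 1 △ Patch 2| = |Patch 1| + |Patch 2| − 2·|Patch 1∩Patch 2| = 25 + 20 − 40 = 5.00.

5.00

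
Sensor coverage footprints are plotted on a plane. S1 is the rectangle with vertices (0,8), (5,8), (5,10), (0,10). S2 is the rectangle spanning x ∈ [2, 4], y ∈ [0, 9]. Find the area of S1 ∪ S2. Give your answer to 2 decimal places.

By inclusion–exclusion:
Individual areas: |S1| = 10, |S2| = 18.
|S1∩S2|: x∈[2,4], y∈[8,9] → 2·1 = 2.
|S1 ∪ S2| = 28 − 2 = 26.00.

26.00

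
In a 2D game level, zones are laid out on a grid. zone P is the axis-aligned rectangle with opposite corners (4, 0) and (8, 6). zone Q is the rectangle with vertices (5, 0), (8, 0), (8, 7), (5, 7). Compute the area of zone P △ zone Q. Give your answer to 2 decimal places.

9.00

|zone P∩zone Q|: x∈[5,8], y∈[0,6] → 3·6 = 18.
|zone P △ zone Q| = |zone P| + |zone Q| − 2·|zone P∩zone Q| = 24 + 21 − 36 = 9.00.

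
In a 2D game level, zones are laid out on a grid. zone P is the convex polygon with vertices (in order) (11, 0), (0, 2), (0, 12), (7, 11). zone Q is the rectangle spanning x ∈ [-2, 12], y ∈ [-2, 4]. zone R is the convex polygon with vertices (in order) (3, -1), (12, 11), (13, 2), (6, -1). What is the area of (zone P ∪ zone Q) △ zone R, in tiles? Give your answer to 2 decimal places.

133.57

|zone P ∪ zone Q| = 145.4091.
|(zone P ∪ zone Q) ∩ zone R| = 31.4193.
|(zone P ∪ zone Q) △ zone R| = 145.4091 + 51 − 62.8386 = 133.57.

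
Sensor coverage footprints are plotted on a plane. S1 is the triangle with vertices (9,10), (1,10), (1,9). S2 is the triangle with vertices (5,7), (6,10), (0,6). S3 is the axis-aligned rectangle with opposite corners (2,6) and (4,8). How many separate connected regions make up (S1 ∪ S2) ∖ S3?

(S1 ∪ S2) ∖ S3 splits into 2 disjoint pieces (area 7.4946, area 0.9333).

2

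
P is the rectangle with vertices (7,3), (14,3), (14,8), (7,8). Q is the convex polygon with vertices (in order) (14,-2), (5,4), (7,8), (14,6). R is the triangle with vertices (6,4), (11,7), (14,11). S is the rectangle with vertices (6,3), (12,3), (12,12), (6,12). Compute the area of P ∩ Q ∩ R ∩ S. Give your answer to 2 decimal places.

The intersection is the polygon with vertices (9.692,7.231), (10.839,6.903), (7,4.6), (7,4.875).
By the shoelace formula its area is 2.32.

2.32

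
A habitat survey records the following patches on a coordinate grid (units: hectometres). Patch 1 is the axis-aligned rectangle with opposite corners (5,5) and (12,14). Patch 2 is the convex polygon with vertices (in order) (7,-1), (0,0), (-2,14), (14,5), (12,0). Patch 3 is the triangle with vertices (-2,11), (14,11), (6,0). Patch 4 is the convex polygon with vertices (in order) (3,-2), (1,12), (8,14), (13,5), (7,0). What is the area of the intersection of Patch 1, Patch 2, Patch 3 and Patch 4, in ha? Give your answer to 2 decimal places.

18.98

The intersection is the polygon with vertices (5,10.062), (10.903,6.742), (9.636,5), (5,5).
By the shoelace formula its area is 18.98.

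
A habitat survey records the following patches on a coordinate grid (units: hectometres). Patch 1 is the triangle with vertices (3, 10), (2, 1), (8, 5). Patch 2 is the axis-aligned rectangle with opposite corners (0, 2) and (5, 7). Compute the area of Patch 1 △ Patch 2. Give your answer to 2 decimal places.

|Patch 1| = 25, |Patch 2| = 25, |Patch 1∩Patch 2| = 12.3056.
|Patch 1 △ Patch 2| = |Patch 1| + |Patch 2| − 2·|Patch 1∩Patch 2| = 25 + 25 − 24.6111 = 25.39.

25.39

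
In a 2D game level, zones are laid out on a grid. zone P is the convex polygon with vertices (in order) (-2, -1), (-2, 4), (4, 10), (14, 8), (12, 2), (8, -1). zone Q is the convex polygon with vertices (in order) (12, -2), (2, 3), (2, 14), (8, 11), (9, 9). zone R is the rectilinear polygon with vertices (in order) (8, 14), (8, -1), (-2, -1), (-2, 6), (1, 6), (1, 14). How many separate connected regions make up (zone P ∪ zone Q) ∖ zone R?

(zone P ∪ zone Q) ∖ zone R splits into 2 disjoint pieces (area 0.5, area 45.0887).

2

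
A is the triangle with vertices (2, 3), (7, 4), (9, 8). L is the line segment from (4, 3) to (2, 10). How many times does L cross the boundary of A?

The segment meets the boundary at (3.892,3.378), (3.661,4.186).

2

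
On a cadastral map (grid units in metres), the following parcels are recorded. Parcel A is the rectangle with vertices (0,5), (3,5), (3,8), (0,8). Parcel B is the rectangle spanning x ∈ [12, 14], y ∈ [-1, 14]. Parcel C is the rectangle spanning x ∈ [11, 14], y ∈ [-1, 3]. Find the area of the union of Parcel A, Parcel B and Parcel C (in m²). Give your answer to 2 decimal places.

By inclusion–exclusion:
Individual areas: |Parcel A| = 9, |Parcel B| = 30, |Parcel C| = 12.
|Parcel A∩Parcel B| = 0 (no overlap).
|Parcel A∩Parcel C| = 0 (no overlap).
|Parcel B∩Parcel C|: x∈[12,14], y∈[-1,3] → 2·4 = 8.
|Parcel A∩Parcel B∩Parcel C| = 0.
|Parcel A ∪ Parcel B ∪ Parcel C| = 51 − 8 + 0 = 43.00.

43.00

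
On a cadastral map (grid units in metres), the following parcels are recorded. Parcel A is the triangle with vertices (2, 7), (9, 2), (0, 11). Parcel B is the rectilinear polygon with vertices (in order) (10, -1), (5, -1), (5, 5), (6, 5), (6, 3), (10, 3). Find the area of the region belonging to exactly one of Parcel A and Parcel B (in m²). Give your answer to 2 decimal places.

29.60

|Parcel A| = 9, |Parcel B| = 22, |Parcel A∩Parcel B| = 0.7.
|Parcel A △ Parcel B| = |Parcel A| + |Parcel B| − 2·|Parcel A∩Parcel B| = 9 + 22 − 1.4 = 29.60.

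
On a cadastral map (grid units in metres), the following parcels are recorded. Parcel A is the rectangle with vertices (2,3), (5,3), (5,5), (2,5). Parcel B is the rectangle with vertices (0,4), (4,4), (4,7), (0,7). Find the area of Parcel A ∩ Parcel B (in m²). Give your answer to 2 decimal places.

2.00

|Parcel A∩Parcel B|: x∈[2,4], y∈[4,5] → 2·1 = 2.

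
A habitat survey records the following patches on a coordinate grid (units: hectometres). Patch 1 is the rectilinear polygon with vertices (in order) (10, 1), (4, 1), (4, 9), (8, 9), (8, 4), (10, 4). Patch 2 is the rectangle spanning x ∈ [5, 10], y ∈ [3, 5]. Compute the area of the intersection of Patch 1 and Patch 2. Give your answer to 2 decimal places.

The intersection is the polygon with vertices (8,4), (10,4), (10,3), (5,3), (5,5), (8,5).
By the shoelace formula its area is 8.00.

8.00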